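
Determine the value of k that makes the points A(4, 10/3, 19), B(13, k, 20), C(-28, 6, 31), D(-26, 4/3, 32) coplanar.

Coplanarity ⇔ det[AB; AC; AD] = 0.
Expanding, this is linear in k: (56)k + (1456/3) = 0.
So k = -26/3.

-26/3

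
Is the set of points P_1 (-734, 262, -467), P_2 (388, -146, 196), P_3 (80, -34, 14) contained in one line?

P_1P_2 = (1122, -408, 663), P_1P_3 = (814, -296, 481).
P_1P_2 × P_1P_3 = (0, 0, 0).
The cross product vanishes, so the three points are collinear.

Yes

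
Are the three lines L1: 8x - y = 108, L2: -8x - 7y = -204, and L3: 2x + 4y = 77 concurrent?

Intersecting L1 and L2: solving the 2×2 system gives (x, y) = (15, 12).
Substitute into L3: (2)(15) + (4)(12) = 78.
But L3 requires 77 ≠ 78, so the three lines have no common point.

No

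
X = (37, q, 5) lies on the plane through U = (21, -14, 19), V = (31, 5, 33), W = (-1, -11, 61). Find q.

A normal to the plane is n = UV × UW = (756, -728, 448).
X lies in the plane iff n · UX = 0.
This gives (-728)q + (-4368) = 0, so q = -6.

-6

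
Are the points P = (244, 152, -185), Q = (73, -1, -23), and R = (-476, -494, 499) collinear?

No

PQ = (-171, -153, 162), PR = (-720, -646, 684).
Comparing components 3 and 1: (162)(-720) − (-171)(684) = 324 ≠ 0, so PQ and PR are not parallel and the points are not collinear.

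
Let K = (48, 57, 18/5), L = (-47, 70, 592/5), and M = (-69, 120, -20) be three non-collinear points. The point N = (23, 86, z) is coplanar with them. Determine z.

The plane through K, L, M has equation −(37696/5)x − (78368/5)y − 4464z = -6356736/5.
Substituting N: (-4464)z + (-7606656/5) = -6356736/5, so z = -56.

-56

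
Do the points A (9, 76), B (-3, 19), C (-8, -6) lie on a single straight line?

AB = (-12, -57), AC = (-17, -82).
Twice the signed area of △ABC is (-12)(-82) − (-57)(-17) = 15.
The area is nonzero, so the three points are not collinear.

No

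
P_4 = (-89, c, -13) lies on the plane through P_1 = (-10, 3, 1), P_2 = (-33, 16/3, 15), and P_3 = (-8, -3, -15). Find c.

-40/3

The plane through P_1, P_2, P_3 has equation (140/3)x − 340y + (400/3)z = -4060/3.
Substituting P_4: (-340)c + (-17660/3) = -4060/3, so c = -40/3.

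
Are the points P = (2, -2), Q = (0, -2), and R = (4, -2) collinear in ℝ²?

Yes

PQ = (-2, 0), PR = (2, 0).
Twice the signed area of △PQR is (-2)(0) − (0)(2) = 0.
The triangle is degenerate (zero area), so the points are collinear.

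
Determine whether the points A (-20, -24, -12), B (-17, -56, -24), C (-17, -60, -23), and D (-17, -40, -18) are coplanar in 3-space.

No

The four points are coplanar iff the 3×3 determinant with rows AB, AC, AD is zero.
Rows: (3, -32, -12), (3, -36, -11), (3, -16, -6).
Expanding along the first row: (3)(40) − (-32)(15) + (-12)(60) = -120.
Nonzero ⇒ not coplanar.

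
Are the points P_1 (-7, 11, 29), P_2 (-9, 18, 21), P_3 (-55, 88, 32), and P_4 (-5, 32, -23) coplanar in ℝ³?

Yes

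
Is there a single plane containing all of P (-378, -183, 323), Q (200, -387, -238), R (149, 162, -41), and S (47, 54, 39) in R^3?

No

With P as base: PQ = (578, -204, -561), PR = (527, 345, -364), PS = (425, 237, -284).
PR × PS = (-11712, -5032, -21726).
PQ · (PR × PS) = 6445278.
Since 6445278 ≠ 0, the four points are not coplanar.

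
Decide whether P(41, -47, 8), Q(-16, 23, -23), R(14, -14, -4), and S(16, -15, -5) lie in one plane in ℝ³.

No

With P as base: PQ = (-57, 70, -31), PR = (-27, 33, -12), PS = (-25, 32, -13).
PR × PS = (-45, -51, -39).
PQ · (PR × PS) = 204.
Since 204 ≠ 0, the four points are not coplanar.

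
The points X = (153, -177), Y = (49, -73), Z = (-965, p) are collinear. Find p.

Collinearity: (Z − X) must be parallel to (Y − X) = (-104, 104).
Cross-multiplying the components: (p − (-177))·(-104) = (-1118)·(104).
Solving gives p = 941.

941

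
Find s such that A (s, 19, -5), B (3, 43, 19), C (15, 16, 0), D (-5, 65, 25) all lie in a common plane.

Coplanarity ⇔ det[AB; AC; AD] = 0.
Expanding, this is linear in s: (-256)s + (3840) = 0.
So s = 15.

15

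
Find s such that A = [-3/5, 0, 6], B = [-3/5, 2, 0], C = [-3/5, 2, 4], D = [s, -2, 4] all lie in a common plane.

The points are coplanar iff AB · (AC × AD) = 0.
Expanding, this is linear in s: (8)s + (24/5) = 0.
So s = -3/5.

-3/5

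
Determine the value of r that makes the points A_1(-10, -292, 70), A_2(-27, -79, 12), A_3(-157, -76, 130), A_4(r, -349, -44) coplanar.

136

Normal to plane A_1A_2A_3: n = (25308, 9546, 27639); plane equation n·P = -1105782.
Requiring n·A_4 = -1105782: (25308)r + (-4547670) = -1105782.
So r = 136.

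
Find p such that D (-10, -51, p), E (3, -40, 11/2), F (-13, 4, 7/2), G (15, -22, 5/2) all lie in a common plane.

8

Coplanarity ⇔ det[DE; DF; DG] = 0.
Expanding, this is linear in p: (816)p + (-6528) = 0.
So p = 8.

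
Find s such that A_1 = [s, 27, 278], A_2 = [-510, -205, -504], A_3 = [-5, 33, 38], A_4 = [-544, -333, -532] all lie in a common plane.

Coplanarity ⇔ det[A_1A_2; A_1A_3; A_1A_4] = 0.
Expanding, this is linear in s: (-62712)s + (13232232) = 0.
So s = 211.

211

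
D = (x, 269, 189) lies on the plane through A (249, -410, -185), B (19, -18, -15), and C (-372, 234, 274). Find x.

-257

Coplanarity requires AB · (AC × AD) = 0.
AB = (-230, 392, 170), AC = (-621, 644, 459); the triple product is linear in x with coefficient 70448 and constant term 18105136.
Setting it to zero: x = -257.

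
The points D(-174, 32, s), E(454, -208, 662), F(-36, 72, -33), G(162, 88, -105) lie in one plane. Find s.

96

Coplanarity ⇔ det[DE; DF; DG] = 0.
Expanding, this is linear in s: (63280)s + (-6074880) = 0.
So s = 96.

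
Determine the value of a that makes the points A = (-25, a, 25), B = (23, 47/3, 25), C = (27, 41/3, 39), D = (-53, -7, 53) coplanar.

5

The points are coplanar iff AB · (AC × AD) = 0.
Expanding, this is linear in a: (1176)a + (-5880) = 0.
So a = 5.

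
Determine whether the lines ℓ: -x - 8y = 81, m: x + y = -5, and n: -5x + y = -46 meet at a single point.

Lines aᵢx + bᵢy = cᵢ with pairwise distinct directions are concurrent exactly when det[aᵢ bᵢ cᵢ] = 0.
Here the determinant is -41.
Nonzero, so no common point exists.

No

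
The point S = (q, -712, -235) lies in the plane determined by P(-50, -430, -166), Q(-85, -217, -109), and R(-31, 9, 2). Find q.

A normal to the plane is n = PQ × PR = (10761, 6963, -19412).
S lies in the plane iff n · PS = 0.
This gives (10761)q + (-86088) = 0, so q = 8.

8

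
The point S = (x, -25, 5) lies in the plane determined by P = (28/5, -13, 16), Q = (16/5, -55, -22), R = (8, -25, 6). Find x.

22/5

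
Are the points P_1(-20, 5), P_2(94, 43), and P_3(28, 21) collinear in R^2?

P_1P_2 = (114, 38), P_1P_3 = (48, 16).
Checking proportionality: P_1P_3 = 8/19·P_1P_2, so the vectors are parallel and the points are collinear.

Yes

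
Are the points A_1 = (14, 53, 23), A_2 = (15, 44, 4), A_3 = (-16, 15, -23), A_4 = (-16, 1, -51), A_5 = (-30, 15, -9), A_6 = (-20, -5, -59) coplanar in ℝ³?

Yes

The plane through A_1, A_2, A_3 has normal n = A_1A_2 × A_1A_3 = (-308, 616, -308) and equation n·P = 21252.
Checking the remaining points: n·A_4 = 21252, n·A_5 = 21252, n·A_6 = 21252.
All equal 21252, so all 6 points lie in one plane.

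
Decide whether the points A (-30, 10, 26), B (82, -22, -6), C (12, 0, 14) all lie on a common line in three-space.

No

AB = (112, -32, -32), AC = (42, -10, -12).
AB × AC = (64, 0, 224).
The cross product is nonzero, so the points do not lie on one line.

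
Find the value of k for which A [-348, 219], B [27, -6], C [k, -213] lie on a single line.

The three points are collinear iff det[AB; AC] = 0.
This determinant is linear in k: (225)k + (-83700) = 0, so k = 372.

372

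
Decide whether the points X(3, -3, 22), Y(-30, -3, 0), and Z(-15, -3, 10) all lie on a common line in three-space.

XY = (-33, 0, -22), XZ = (-18, 0, -12).
Each component of XZ is 6/11 times the corresponding component of XY, so XZ = 6/11·XY and the points are collinear.

Yes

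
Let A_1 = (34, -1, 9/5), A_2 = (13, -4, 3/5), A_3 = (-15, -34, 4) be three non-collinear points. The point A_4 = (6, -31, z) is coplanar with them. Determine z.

26/5

A normal to the plane is n = A_1A_2 × A_1A_3 = (-231/5, 105, 546).
A_4 lies in the plane iff n · A_1A_4 = 0.
This gives (546)z + (-14196/5) = 0, so z = 26/5.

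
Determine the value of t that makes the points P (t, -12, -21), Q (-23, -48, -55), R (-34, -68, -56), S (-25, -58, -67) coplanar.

Coplanarity ⇔ det[PQ; PR; PS] = 0.
Expanding, this is linear in t: (-230)t + (-2990) = 0.
So t = -13.

-13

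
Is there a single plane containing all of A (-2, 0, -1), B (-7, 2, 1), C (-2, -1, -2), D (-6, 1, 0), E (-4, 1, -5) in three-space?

No

The plane through A, B, C has normal n = AB × AC = (0, -5, 5) and equation n·P = -5.
Checking the remaining points: n·D = -5, n·E = -30.
Since n·E = -30 ≠ -5, E is off the plane and the points are not all coplanar.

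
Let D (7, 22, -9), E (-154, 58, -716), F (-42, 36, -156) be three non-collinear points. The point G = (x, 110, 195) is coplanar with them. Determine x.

-181

The plane through D, E, F has equation 4606x + 10976y − 490z = 278124.
Substituting G: (4606)x + (1111810) = 278124, so x = -181.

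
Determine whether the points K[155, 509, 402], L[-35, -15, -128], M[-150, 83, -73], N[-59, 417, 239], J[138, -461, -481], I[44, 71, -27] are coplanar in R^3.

The plane through K, L, M has normal n = KL × KM = (23120, 71400, -78880) and equation n·P = 8216440.
Checking the remaining points: n·N = 9557400, n·J = 8216440, n·I = 8216440.
Since n·N = 9557400 ≠ 8216440, N is off the plane and the points are not all coplanar.

No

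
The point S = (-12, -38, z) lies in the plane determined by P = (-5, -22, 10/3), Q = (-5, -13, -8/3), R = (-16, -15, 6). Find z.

56/3

Coplanarity requires PQ · (PR × PS) = 0.
PQ = (0, 9, -6), PR = (-11, 7, 8/3); the triple product is linear in z with coefficient 99 and constant term -1848.
Setting it to zero: z = 56/3.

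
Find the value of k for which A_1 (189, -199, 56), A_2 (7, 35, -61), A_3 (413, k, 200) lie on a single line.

-487

Collinearity requires A_1A_2 × A_1A_3 = 0; each component is linear in k.
The x-component gives (117)k + (56979) = 0, so k = -487.
The remaining components then also vanish.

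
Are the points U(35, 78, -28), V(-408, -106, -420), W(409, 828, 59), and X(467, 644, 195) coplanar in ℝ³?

The four points are coplanar iff the 3×3 determinant with rows UV, UW, UX is zero.
Rows: (-443, -184, -392), (374, 750, 87), (432, 566, 223).
Expanding along the first row: (-443)(118008) − (-184)(45818) + (-392)(-112316) = 180840.
Nonzero ⇒ not coplanar.

No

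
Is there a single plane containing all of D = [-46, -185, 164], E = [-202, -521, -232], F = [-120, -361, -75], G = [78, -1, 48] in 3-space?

No

The four points are coplanar iff the 3×3 determinant with rows DE, DF, DG is zero.
Rows: (-156, -336, -396), (-74, -176, -239), (124, 184, -116).
Expanding along the first row: (-156)(64392) − (-336)(38220) + (-396)(8208) = -453600.
Nonzero ⇒ not coplanar.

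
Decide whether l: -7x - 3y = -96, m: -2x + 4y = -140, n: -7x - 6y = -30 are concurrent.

Lines aᵢx + bᵢy = cᵢ with pairwise distinct directions are concurrent exactly when det[aᵢ bᵢ cᵢ] = 0.
Here the determinant is 120.
Nonzero, so no common point exists.

No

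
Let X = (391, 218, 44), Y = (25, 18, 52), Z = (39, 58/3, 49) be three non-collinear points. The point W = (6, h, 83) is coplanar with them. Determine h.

The plane through X, Y, Z has equation (1768/3)x − 986y + 2312z = 351628/3.
Substituting W: (-986)h + (195432) = 351628/3, so h = 238/3.

238/3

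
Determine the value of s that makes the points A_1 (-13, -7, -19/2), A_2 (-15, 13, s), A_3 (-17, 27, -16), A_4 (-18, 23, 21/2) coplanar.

Normal to plane A_1A_3A_4: n = (875, 225/2, 50); plane equation n·P = -25275/2.
Requiring n·A_2 = -25275/2: (50)s + (-23325/2) = -25275/2.
So s = -39/2.

-39/2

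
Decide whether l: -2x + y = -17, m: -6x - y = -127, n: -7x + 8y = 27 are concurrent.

The three lines meet at one point iff the augmented coefficient matrix [aᵢ bᵢ cᵢ] has rank < 3, i.e. its determinant vanishes.
Here the determinant is 8.
Nonzero, so no common point exists.

No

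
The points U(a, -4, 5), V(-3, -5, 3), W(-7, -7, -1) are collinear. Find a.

-1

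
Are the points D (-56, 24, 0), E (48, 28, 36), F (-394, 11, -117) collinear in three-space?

Yes

DE = (104, 4, 36), DF = (-338, -13, -117).
DE × DF = (0, 0, 0).
The cross product vanishes, so the three points are collinear.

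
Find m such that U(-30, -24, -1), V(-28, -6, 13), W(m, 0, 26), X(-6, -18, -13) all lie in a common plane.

-39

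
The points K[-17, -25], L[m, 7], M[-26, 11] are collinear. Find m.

The three points are collinear iff det[KL; KM] = 0.
This determinant is linear in m: (36)m + (900) = 0, so m = -25.

-25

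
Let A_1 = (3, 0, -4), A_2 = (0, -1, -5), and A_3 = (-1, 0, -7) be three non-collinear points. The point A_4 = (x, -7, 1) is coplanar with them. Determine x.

-2

A normal to the plane is n = A_1A_2 × A_1A_3 = (3, -5, -4).
A_4 lies in the plane iff n · A_1A_4 = 0.
This gives (3)x + (6) = 0, so x = -2.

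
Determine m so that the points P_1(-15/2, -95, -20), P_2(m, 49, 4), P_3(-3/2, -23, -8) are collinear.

Collinearity requires P_1P_2 × P_1P_3 = 0; each component is linear in m.
The y-component gives (-12)m + (54) = 0, so m = 9/2.
The remaining components then also vanish.

9/2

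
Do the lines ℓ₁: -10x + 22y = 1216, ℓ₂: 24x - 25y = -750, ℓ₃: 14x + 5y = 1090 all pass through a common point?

Yes

Intersecting ℓ₁ and ℓ₂: solving the 2×2 system gives (x, y) = (50, 78).
Substitute into ℓ₃: (14)(50) + (5)(78) = 1090.
This equals 1090, so (50, 78) lies on all three lines and they are concurrent.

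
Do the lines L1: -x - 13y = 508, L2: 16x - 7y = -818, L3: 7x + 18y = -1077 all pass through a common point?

No

The three lines meet at one point iff the augmented coefficient matrix [aᵢ bᵢ cᵢ] has rank < 3, i.e. its determinant vanishes.
Here the determinant is -645.
Nonzero, so no common point exists.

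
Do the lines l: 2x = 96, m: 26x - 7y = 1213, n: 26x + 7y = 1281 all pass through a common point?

No

Intersecting l and m: solving the 2×2 system gives (x, y) = (48, 5).
Substitute into n: (26)(48) + (7)(5) = 1283.
But n requires 1281 ≠ 1283, so the three lines have no common point.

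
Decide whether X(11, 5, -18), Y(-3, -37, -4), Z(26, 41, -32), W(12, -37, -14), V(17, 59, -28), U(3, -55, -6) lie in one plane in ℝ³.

Yes

The plane through X, Y, Z has normal n = XY × XZ = (84, 14, 126) and equation n·P = -1274.
Checking the remaining points: n·W = -1274, n·V = -1274, n·U = -1274.
All equal -1274, so all 6 points lie in one plane.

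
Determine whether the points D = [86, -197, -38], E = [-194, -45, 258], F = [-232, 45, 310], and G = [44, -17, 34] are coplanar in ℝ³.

No

The four points are coplanar iff the 3×3 determinant with rows DE, DF, DG is zero.
Rows: (-280, 152, 296), (-318, 242, 348), (-42, 180, 72).
Expanding along the first row: (-280)(-45216) − (152)(-8280) + (296)(-47076) = -15456.
Nonzero ⇒ not coplanar.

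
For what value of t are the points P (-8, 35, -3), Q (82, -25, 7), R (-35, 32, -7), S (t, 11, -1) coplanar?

Coplanarity ⇔ det[PQ; PR; PS] = 0.
Expanding, this is linear in t: (270)t + (-3780) = 0.
So t = 14.

14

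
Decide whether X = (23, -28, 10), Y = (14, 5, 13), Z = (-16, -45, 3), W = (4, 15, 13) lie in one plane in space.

Yes

A normal to the plane through X, Y, Z is n = XY × XZ = (-180, -180, 1440).
The plane has equation n·P = 15300. For W: n·W = 15300.
Equal, so W lies in the plane and all four are coplanar.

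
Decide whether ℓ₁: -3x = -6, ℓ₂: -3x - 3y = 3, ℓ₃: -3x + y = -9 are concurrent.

Yes

Intersecting ℓ₁ and ℓ₂: solving the 2×2 system gives (x, y) = (2, -3).
Substitute into ℓ₃: (-3)(2) + (1)(-3) = -9.
This equals -9, so (2, -3) lies on all three lines and they are concurrent.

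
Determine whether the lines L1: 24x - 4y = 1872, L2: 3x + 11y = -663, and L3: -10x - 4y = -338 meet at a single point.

Yes

Intersecting L1 and L2: solving the 2×2 system gives (x, y) = (65, -78).
Substitute into L3: (-10)(65) + (-4)(-78) = -338.
This equals -338, so (65, -78) lies on all three lines and they are concurrent.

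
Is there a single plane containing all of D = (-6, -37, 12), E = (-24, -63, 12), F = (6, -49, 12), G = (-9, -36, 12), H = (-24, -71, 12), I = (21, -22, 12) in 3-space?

Yes

The plane through D, E, F has normal n = DE × DF = (0, 0, 528) and equation n·P = 6336.
Checking the remaining points: n·G = 6336, n·H = 6336, n·I = 6336.
All equal 6336, so all 6 points lie in one plane.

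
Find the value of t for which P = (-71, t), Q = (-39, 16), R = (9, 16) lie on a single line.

16

Collinearity: (P − Q) must be parallel to (R − Q) = (48, 0).
Cross-multiplying the components: (t − 16)·(48) = (-32)·(0).
Solving gives t = 16.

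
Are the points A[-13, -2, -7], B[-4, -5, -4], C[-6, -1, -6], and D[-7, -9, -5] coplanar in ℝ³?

With A as base: AB = (9, -3, 3), AC = (7, 1, 1), AD = (6, -7, 2).
AC × AD = (9, -8, -55).
AB · (AC × AD) = -60.
Since -60 ≠ 0, the four points are not coplanar.

No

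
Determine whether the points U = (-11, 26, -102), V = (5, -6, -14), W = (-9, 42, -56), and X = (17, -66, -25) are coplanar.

No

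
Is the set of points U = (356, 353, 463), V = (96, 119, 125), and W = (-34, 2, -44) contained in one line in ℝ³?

Yes

UV = (-260, -234, -338), UW = (-390, -351, -507).
Each component of UW is 3/2 times the corresponding component of UV, so UW = 3/2·UV and the points are collinear.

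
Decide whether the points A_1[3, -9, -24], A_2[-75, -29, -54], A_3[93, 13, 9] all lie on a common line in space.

A_1A_2 = (-78, -20, -30), A_1A_3 = (90, 22, 33).
Comparing components 3 and 1: (-30)(90) − (-78)(33) = -126 ≠ 0, so A_1A_2 and A_1A_3 are not parallel and the points are not collinear.

No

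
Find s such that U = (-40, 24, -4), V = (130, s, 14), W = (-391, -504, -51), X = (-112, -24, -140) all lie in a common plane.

282

Normal to plane UWX: n = (69552, -44352, -21168); plane equation n·P = -3761856.
Requiring n·V = -3761856: (-44352)s + (8745408) = -3761856.
So s = 282.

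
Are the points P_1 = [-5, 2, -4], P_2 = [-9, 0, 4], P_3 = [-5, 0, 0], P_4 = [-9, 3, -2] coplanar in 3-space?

Yes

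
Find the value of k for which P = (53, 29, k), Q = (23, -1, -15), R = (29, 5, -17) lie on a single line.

-25

Collinearity requires PQ × PR = 0; each component is linear in k.
The x-component gives (6)k + (150) = 0, so k = -25.
The remaining components then also vanish.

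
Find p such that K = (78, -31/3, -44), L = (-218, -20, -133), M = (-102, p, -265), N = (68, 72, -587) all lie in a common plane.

28/3

Normal to plane KLN: n = (37730/3, -159838, -73402/3); plane equation n·P = 3709202.
Requiring n·M = 3709202: (-159838)p + (15603070/3) = 3709202.
So p = 28/3.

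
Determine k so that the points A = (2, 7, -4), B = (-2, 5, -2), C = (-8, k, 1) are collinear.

Direction AB = (-4, -2, 2). From the x-coordinate of C, the parameter along the line is τ = (-8 − 2)/(-4) = 5/2.
Then k = 7 + 5/2·(-2) = 2.

2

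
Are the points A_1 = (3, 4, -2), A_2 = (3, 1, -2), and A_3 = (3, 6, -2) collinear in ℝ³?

Yes

A_1A_2 = (0, -3, 0), A_1A_3 = (0, 2, 0).
A_1A_2 × A_1A_3 = (0, 0, 0).
The cross product vanishes, so the three points are collinear.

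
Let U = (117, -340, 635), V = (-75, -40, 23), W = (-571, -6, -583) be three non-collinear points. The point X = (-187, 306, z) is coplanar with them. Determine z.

-559

The plane through U, V, W has equation −160992x + 187200y + 142272z = 7858656.
Substituting X: (142272)z + (87388704) = 7858656, so z = -559.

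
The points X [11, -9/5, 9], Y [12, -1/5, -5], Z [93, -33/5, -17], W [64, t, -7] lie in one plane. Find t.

Coplanarity ⇔ det[XY; XZ; XW] = 0.
Expanding, this is linear in t: (-1122)t + (-5610) = 0.
So t = -5.

-5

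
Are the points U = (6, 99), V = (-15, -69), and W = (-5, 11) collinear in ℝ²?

Yes

UV = (-21, -168), UW = (-11, -88).
det[UV; UW] = (-21)(-88) − (-168)(-11) = 0.
The determinant is zero, so the points are collinear.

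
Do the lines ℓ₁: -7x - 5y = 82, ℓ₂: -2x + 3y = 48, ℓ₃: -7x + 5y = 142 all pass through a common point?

Lines aᵢx + bᵢy = cᵢ with pairwise distinct directions are concurrent exactly when det[aᵢ bᵢ cᵢ] = 0.
Here the determinant is -140.
Nonzero, so no common point exists.

No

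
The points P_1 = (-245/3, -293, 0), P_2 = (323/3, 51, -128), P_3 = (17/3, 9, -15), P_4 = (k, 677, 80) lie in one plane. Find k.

95

Coplanarity ⇔ det[P_1P_2; P_1P_3; P_1P_4] = 0.
Expanding, this is linear in k: (33496)k + (-3182120) = 0.
So k = 95.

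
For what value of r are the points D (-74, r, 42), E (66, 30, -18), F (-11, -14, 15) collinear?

-50

Collinearity requires DE × DF = 0; each component is linear in r.
The x-component gives (-33)r + (-1650) = 0, so r = -50.
The remaining components then also vanish.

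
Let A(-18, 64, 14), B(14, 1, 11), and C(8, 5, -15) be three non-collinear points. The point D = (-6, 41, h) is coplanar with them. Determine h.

15

Coplanarity requires AB · (AC × AD) = 0.
AB = (32, -63, -3), AC = (26, -59, -29); the triple product is linear in h with coefficient -250 and constant term 3750.
Setting it to zero: h = 15.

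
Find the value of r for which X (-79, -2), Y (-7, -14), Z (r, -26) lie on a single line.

65

The three points are collinear iff det[XY; XZ] = 0.
This determinant is linear in r: (12)r + (-780) = 0, so r = 65.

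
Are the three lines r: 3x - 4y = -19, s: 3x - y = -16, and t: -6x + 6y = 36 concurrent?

Lines aᵢx + bᵢy = cᵢ with pairwise distinct directions are concurrent exactly when det[aᵢ bᵢ cᵢ] = 0.
Here the determinant is 0.
It vanishes, so the lines are concurrent at (-5, 1).

Yes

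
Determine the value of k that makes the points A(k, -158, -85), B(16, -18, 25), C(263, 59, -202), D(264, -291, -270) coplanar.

The points are coplanar iff AB · (AC × AD) = 0.
Expanding, this is linear in k: (84686)k + (-8553286) = 0.
So k = 101.

101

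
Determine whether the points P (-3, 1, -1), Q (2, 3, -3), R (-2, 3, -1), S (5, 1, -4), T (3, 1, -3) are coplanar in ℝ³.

No

The plane through P, Q, R has normal n = PQ × PR = (4, -2, 8) and equation n·X = -22.
Checking the remaining points: n·S = -14, n·T = -14.
Since n·S = -14 ≠ -22, S is off the plane and the points are not all coplanar.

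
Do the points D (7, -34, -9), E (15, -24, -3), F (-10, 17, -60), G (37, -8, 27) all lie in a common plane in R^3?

A normal to the plane through D, E, F is n = DE × DF = (-816, 306, 578).
The plane has equation n·P = -21318. For G: n·G = -17034.
-17034 ≠ -21318, so G is off the plane.

No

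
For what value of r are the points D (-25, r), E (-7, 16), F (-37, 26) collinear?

22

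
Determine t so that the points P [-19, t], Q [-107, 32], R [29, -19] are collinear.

-1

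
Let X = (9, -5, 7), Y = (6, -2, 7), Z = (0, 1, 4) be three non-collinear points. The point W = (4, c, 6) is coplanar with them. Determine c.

-1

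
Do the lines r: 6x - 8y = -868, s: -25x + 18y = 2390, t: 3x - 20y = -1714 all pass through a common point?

Intersecting r and s: solving the 2×2 system gives (x, y) = (-38, 80).
Substitute into t: (3)(-38) + (-20)(80) = -1714.
This equals -1714, so (-38, 80) lies on all three lines and they are concurrent.

Yes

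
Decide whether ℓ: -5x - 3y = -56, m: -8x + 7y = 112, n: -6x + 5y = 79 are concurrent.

No

Lines aᵢx + bᵢy = cᵢ with pairwise distinct directions are concurrent exactly when det[aᵢ bᵢ cᵢ] = 0.
Here the determinant is 43.
Nonzero, so no common point exists.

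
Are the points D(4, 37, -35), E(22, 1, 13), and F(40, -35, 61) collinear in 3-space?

DE = (18, -36, 48), DF = (36, -72, 96).
Each component of DF is 2 times the corresponding component of DE, so DF = 2·DE and the points are collinear.

Yes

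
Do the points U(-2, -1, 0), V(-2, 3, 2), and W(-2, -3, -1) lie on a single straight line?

UV = (0, 4, 2), UW = (0, -2, -1).
UV × UW = (0, 0, 0).
The cross product vanishes, so the three points are collinear.

Yes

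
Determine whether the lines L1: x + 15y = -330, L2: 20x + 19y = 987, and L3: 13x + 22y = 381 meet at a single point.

Yes

Intersecting L1 and L2: solving the 2×2 system gives (x, y) = (75, -27).
Substitute into L3: (13)(75) + (22)(-27) = 381.
This equals 381, so (75, -27) lies on all three lines and they are concurrent.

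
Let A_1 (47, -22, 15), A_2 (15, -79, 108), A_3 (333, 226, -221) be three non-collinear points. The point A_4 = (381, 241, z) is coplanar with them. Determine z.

A normal to the plane is n = A_1A_2 × A_1A_3 = (-9612, 19046, 8366).
A_4 lies in the plane iff n · A_1A_4 = 0.
This gives (8366)z + (1673200) = 0, so z = -200.

-200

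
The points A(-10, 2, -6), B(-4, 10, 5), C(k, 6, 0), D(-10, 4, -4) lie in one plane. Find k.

-6

Coplanarity ⇔ det[AB; AC; AD] = 0.
Expanding, this is linear in k: (6)k + (36) = 0.
So k = -6.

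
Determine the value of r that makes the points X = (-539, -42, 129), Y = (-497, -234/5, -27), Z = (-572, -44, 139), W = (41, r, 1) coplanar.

Coplanarity ⇔ det[XY; XZ; XW] = 0.
Expanding, this is linear in r: (4728)r + (104016/5) = 0.
So r = -22/5.

-22/5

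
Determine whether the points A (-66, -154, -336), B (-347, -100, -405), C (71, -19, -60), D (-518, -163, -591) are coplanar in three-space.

Yes

A normal to the plane through A, B, C is n = AB × AC = (24219, 68103, -45333).
The plane has equation n·P = 3145572. For D: n·D = 3145572.
Equal, so D lies in the plane and all four are coplanar.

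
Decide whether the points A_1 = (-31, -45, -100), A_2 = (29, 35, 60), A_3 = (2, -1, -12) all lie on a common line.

Yes

A_1A_2 = (60, 80, 160), A_1A_3 = (33, 44, 88).
Each component of A_1A_3 is 11/20 times the corresponding component of A_1A_2, so A_1A_3 = 11/20·A_1A_2 and the points are collinear.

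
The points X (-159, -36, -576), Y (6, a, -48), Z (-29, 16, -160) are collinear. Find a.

30

Direction XZ = (130, 52, 416). From the x-coordinate of Y, the parameter along the line is τ = (6 − (-159))/130 = 33/26.
Then a = (-36) + 33/26·(52) = 30.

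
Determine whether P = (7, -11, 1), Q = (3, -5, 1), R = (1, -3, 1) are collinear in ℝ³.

PQ = (-4, 6, 0), PR = (-6, 8, 0).
Comparing components 1 and 2: (-4)(8) − (6)(-6) = 4 ≠ 0, so PQ and PR are not parallel and the points are not collinear.

No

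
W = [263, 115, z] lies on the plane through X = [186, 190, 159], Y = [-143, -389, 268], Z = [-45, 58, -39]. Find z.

344

Coplanarity requires XY · (XZ × XW) = 0.
XY = (-329, -579, 109), XZ = (-231, -132, -198); the triple product is linear in z with coefficient -90321 and constant term 31070424.
Setting it to zero: z = 344.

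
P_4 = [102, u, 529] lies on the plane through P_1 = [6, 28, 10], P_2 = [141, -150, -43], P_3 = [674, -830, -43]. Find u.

-38

The plane through P_1, P_2, P_3 has equation −36040x − 28249y + 3074z = -976472.
Substituting P_4: (-28249)u + (-2049934) = -976472, so u = -38.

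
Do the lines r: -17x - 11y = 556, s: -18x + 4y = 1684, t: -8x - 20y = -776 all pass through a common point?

Yes

Intersecting r and s: solving the 2×2 system gives (x, y) = (-78, 70).
Substitute into t: (-8)(-78) + (-20)(70) = -776.
This equals -776, so (-78, 70) lies on all three lines and they are concurrent.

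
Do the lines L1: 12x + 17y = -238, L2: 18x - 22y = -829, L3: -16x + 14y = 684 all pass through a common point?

No

Lines aᵢx + bᵢy = cᵢ with pairwise distinct directions are concurrent exactly when det[aᵢ bᵢ cᵢ] = 0.
Here the determinant is -1320.
Nonzero, so no common point exists.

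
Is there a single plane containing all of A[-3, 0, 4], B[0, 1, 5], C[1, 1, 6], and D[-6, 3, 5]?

No

A normal to the plane through A, B, C is n = AB × AC = (1, -2, -1).
The plane has equation n·P = -7. For D: n·D = -17.
-17 ≠ -7, so D is off the plane.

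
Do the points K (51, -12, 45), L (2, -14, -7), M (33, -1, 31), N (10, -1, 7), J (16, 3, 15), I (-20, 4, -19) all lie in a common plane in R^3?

No

The plane through K, L, M has normal n = KL × KM = (600, 250, -575) and equation n·P = 1725.
Checking the remaining points: n·N = 1725, n·J = 1725, n·I = -75.
Since n·I = -75 ≠ 1725, I is off the plane and the points are not all coplanar.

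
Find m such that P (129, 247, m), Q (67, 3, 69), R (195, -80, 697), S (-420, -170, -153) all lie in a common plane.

The points are coplanar iff PQ · (PR × PS) = 0.
Expanding, this is linear in m: (62565)m + (55495155) = 0.
So m = -887.

-887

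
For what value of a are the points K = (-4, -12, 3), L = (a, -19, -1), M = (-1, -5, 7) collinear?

Collinearity requires KL × KM = 0; each component is linear in a.
The y-component gives (-4)a + (-28) = 0, so a = -7.
The remaining components then also vanish.

-7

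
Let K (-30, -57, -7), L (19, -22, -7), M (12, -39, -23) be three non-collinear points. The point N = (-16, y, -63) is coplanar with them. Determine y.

-89

The plane through K, L, M has equation −560x + 784y − 588z = -23772.
Substituting N: (784)y + (46004) = -23772, so y = -89.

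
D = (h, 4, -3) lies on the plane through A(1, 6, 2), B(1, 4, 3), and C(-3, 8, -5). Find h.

The plane through A, B, C has equation 12x − 4y − 8z = -28.
Substituting D: (12)h + (8) = -28, so h = -3.

-3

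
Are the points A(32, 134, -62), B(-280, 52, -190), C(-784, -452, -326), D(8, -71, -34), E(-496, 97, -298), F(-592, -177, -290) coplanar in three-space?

The plane through A, B, C has normal n = AB × AC = (-53360, 22080, 115920) and equation n·P = -5935840.
Checking the remaining points: n·D = -5935840, n·E = -5935840, n·F = -5935840.
All equal -5935840, so all 6 points lie in one plane.

Yes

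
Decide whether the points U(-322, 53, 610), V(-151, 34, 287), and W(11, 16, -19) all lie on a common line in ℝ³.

Yes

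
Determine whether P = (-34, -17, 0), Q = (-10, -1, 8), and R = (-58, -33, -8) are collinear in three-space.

PQ = (24, 16, 8), PR = (-24, -16, -8).
PQ × PR = (0, 0, 0).
The cross product vanishes, so the three points are collinear.

Yes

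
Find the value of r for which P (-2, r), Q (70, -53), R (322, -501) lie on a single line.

75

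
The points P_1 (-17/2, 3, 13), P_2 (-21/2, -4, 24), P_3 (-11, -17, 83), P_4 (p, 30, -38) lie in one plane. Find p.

-3/2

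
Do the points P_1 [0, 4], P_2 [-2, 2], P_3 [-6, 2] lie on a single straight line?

No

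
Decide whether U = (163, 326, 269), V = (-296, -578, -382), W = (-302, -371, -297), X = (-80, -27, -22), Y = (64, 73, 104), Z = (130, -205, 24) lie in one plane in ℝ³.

No

The plane through U, V, W has normal n = UV × UW = (57917, 42921, -100437) and equation n·P = -3584836.
Checking the remaining points: n·X = -3582613, n·Y = -3605527, n·Z = -3680083.
Since n·X = -3582613 ≠ -3584836, X is off the plane and the points are not all coplanar.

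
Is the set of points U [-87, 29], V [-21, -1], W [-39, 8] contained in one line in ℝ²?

UV = (66, -30), UW = (48, -21).
If collinear, UW would be a scalar multiple of UV. But (66)·(-21) ≠ (-30)·(48) (difference 54), so they are not parallel; the points are not collinear.

No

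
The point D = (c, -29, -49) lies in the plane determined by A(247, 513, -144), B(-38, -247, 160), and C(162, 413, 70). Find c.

A normal to the plane is n = AB × AC = (-132240, 35150, -36100).
D lies in the plane iff n · AD = 0.
This gives (-132240)c + (10182480) = 0, so c = 77.

77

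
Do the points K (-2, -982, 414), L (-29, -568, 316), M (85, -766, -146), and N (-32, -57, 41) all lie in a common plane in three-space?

No

With K as base: KL = (-27, 414, -98), KM = (87, 216, -560), KN = (-30, 925, -373).
KM × KN = (437432, 49251, 86955).
KL · (KM × KN) = 57660.
Since 57660 ≠ 0, the four points are not coplanar.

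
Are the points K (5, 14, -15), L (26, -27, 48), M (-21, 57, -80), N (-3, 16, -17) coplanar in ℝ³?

No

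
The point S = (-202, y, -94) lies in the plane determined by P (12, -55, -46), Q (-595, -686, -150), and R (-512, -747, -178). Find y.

-317

Coplanarity requires PQ · (PR × PS) = 0.
PQ = (-607, -631, -104), PR = (-524, -692, -132); the triple product is linear in y with coefficient -25628 and constant term -8124076.
Setting it to zero: y = -317.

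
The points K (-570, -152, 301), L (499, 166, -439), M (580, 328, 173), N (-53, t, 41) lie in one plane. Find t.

22

Normal to plane KLM: n = (314496, -714168, 147420); plane equation n·P = -26335764.
Requiring n·N = -26335764: (-714168)t + (-10624068) = -26335764.
So t = 22.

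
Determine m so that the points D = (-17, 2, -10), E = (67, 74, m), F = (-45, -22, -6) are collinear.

Collinearity requires DE × DF = 0; each component is linear in m.
The x-component gives (24)m + (528) = 0, so m = -22.
The remaining components then also vanish.

-22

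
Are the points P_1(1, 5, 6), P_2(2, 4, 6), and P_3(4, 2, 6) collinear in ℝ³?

Yes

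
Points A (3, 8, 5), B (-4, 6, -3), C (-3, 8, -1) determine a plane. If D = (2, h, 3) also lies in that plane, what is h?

6

Coplanarity requires AB · (AC × AD) = 0.
AB = (-7, -2, -8), AC = (-6, 0, -6); the triple product is linear in h with coefficient 6 and constant term -36.
Setting it to zero: h = 6.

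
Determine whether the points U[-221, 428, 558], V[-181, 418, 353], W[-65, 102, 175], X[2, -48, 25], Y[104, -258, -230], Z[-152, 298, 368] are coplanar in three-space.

Yes

The plane through U, V, W has normal n = UV × UW = (-63000, -16660, -11480) and equation n·P = 386680.
Checking the remaining points: n·X = 386680, n·Y = 386680, n·Z = 386680.
All equal 386680, so all 6 points lie in one plane.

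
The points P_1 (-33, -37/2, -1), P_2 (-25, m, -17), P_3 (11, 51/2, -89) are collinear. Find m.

Collinearity requires P_1P_2 × P_1P_3 = 0; each component is linear in m.
The x-component gives (-88)m + (-924) = 0, so m = -21/2.
The remaining components then also vanish.

-21/2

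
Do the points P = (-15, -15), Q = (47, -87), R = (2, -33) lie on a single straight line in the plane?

No

PQ = (62, -72), PR = (17, -18).
det[PQ; PR] = (62)(-18) − (-72)(17) = 108.
The determinant is nonzero, so they are not collinear.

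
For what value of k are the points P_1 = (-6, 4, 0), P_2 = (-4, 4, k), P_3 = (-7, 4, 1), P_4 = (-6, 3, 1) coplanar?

-2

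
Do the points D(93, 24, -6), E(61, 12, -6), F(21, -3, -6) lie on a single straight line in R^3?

DE = (-32, -12, 0), DF = (-72, -27, 0).
DE × DF = (0, 0, 0).
The cross product vanishes, so the three points are collinear.

Yes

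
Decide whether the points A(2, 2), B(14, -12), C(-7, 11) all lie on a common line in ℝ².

No

AB = (12, -14), AC = (-9, 9).
det[AB; AC] = (12)(9) − (-14)(-9) = -18.
The determinant is nonzero, so they are not collinear.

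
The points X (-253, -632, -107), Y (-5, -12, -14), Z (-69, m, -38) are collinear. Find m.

Direction XY = (248, 620, 93). From the x-coordinate of Z, the parameter along the line is τ = (-69 − (-253))/248 = 23/31.
Then m = (-632) + 23/31·(620) = -172.

-172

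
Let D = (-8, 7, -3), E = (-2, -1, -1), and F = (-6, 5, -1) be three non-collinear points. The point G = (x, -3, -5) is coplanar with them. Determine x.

Coplanarity requires DE · (DF × DG) = 0.
DE = (6, -8, 2), DF = (2, -2, 2); the triple product is linear in x with coefficient -12 and constant term -24.
Setting it to zero: x = -2.

-2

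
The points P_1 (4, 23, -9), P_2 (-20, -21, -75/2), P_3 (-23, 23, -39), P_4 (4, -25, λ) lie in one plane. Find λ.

Normal to plane P_1P_2P_3: n = (1320, 99/2, -1188); plane equation n·P = 34221/2.
Requiring n·P_4 = 34221/2: (-1188)λ + (8085/2) = 34221/2.
So λ = -11.

-11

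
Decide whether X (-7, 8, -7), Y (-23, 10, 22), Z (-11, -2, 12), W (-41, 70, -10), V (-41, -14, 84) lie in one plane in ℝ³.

Yes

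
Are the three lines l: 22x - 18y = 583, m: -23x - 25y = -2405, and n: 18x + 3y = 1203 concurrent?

Lines aᵢx + bᵢy = cᵢ with pairwise distinct directions are concurrent exactly when det[aᵢ bᵢ cᵢ] = 0.
Here the determinant is 381.
Nonzero, so no common point exists.

No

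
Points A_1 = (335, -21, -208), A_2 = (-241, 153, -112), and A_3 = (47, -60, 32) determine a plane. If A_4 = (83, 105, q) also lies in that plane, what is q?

Coplanarity requires A_1A_2 · (A_1A_3 × A_1A_4) = 0.
A_1A_2 = (-576, 174, 96), A_1A_3 = (-288, -39, 240); the triple product is linear in q with coefficient 72576 and constant term 17563392.
Setting it to zero: q = -242.

-242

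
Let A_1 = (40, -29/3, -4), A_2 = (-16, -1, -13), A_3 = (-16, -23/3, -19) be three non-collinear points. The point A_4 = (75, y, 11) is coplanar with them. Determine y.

A normal to the plane is n = A_1A_2 × A_1A_3 = (-112, -336, 1120/3).
A_4 lies in the plane iff n · A_1A_4 = 0.
This gives (-336)y + (-1568) = 0, so y = -14/3.

-14/3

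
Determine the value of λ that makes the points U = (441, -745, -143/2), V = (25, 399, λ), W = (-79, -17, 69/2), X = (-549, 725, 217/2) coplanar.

Normal to plane UWX: n = (-24780, -11340, -43680); plane equation n·P = 643440.
Requiring n·V = 643440: (-43680)λ + (-5144160) = 643440.
So λ = -265/2.

-265/2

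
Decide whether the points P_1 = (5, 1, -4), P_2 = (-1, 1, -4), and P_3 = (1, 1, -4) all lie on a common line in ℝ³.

P_1P_2 = (-6, 0, 0), P_1P_3 = (-4, 0, 0).
Each component of P_1P_3 is 2/3 times the corresponding component of P_1P_2, so P_1P_3 = 2/3·P_1P_2 and the points are collinear.

Yes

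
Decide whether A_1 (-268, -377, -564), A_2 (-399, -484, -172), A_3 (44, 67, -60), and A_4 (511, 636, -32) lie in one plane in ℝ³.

Yes

A normal to the plane through A_1, A_2, A_3 is n = A_1A_2 × A_1A_3 = (-227976, 188328, -24780).
The plane has equation n·P = 4073832. For A_4: n·A_4 = 4073832.
Equal, so A_4 lies in the plane and all four are coplanar.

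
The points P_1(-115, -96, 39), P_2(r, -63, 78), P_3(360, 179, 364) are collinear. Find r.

-58

Direction P_1P_3 = (475, 275, 325). From the y-coordinate of P_2, the parameter along the line is τ = (-63 − (-96))/275 = 3/25.
Then r = (-115) + 3/25·(475) = -58.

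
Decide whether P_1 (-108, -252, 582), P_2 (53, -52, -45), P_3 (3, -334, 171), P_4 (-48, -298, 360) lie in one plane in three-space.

With P_1 as base: P_1P_2 = (161, 200, -627), P_1P_3 = (111, -82, -411), P_1P_4 = (60, -46, -222).
P_1P_3 × P_1P_4 = (-702, -18, -186).
P_1P_2 · (P_1P_3 × P_1P_4) = 0.
The scalar triple product vanishes, so the four points are coplanar.

Yes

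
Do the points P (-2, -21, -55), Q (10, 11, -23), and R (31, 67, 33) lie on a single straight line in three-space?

Yes

PQ = (12, 32, 32), PR = (33, 88, 88).
Each component of PR is 11/4 times the corresponding component of PQ, so PR = 11/4·PQ and the points are collinear.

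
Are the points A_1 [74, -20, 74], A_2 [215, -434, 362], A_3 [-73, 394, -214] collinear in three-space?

No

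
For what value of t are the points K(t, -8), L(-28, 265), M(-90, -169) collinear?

-67

Collinearity: (K − L) must be parallel to (M − L) = (-62, -434).
Cross-multiplying the components: (t − (-28))·(-434) = (-273)·(-62).
Solving gives t = -67.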